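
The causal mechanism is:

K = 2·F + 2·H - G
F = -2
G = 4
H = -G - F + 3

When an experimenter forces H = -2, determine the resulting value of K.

The intervention breaks the incoming arrows to H: H = -G - F + 3 no longer applies, and H = -2.
K = 2·F + 2·H - G  [with F=-2, H=-2, G=4]  = -12

-12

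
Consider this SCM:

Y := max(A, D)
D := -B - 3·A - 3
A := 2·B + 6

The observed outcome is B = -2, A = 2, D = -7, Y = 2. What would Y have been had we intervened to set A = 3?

3

Under do(A=3), the mechanism A := 2·B + 6 is discarded; A is fixed at 3.
D = -B - 3·A - 3  [with B=-2, A=3]  = -10
Y = max(A, D)  [with A=3, D=-10]  = 3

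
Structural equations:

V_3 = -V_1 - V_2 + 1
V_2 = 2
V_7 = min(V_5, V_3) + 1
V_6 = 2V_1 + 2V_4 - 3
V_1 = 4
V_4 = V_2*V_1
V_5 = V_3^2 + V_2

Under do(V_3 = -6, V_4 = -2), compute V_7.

-5

Under do(V_3 = -6, V_4 = -2), each intervened variable's structural equation is replaced by its fixed value.
V_5 = V_3^2 + V_2  [with V_3=-6, V_2=2]  = 38
V_7 = min(V_5, V_3) + 1  [with V_5=38, V_3=-6]  = -5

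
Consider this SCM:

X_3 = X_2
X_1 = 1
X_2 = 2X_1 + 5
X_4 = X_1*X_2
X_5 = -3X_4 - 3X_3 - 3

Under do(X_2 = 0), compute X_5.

do(X_2=0) replaces the equation X_2 = 2X_1 + 5 with the constant X_2 = 0.
X_3 = X_2  [with X_2=0]  = 0
X_4 = X_1*X_2  [with X_1=1, X_2=0]  = 0
X_5 = -3X_4 - 3X_3 - 3  [with X_4=0, X_3=0]  = -3

-3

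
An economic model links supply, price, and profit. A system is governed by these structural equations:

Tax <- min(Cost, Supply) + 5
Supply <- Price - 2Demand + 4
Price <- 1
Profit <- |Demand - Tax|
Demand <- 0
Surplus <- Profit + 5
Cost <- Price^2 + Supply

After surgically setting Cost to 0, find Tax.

5

Intervening sets Cost = 0 and removes its equation (Cost <- Price^2 + Supply).
Supply = Price - 2Demand + 4  [with Price=1, Demand=0]  = 5
Tax = min(Cost, Supply) + 5  [with Cost=0, Supply=5]  = 5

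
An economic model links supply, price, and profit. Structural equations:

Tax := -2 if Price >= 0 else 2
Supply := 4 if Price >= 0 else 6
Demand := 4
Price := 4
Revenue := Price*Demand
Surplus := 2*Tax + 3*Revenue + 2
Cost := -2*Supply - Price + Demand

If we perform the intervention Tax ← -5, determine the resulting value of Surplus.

40

Intervening sets Tax = -5 and removes its equation (Tax := -2 if Price >= 0 else 2).
Revenue = Price*Demand  [with Price=4, Demand=4]  = 16
Surplus = 2*Tax + 3*Revenue + 2  [with Tax=-5, Revenue=16]  = 40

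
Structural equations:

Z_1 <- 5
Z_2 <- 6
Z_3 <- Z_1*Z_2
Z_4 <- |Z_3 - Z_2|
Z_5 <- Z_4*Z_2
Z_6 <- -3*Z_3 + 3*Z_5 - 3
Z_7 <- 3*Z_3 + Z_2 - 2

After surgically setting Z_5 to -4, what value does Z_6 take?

The intervention breaks the incoming arrows to Z_5: Z_5 <- Z_4*Z_2 no longer applies, and Z_5 = -4.
Z_3 = Z_1*Z_2  [with Z_1=5, Z_2=6]  = 30
Z_6 = -3*Z_3 + 3*Z_5 - 3  [with Z_3=30, Z_5=-4]  = -105

-105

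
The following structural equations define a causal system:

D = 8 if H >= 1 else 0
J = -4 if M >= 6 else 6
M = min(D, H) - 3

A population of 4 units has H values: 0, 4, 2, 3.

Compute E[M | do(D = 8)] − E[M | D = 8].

-0.75

The intervention sets D=8 in all 4 units regardless of H. Recomputing M per unit gives -3, 1, -1, 0; average -0.75.
E[M|D=8] averages over only the 3 units with D=8 (H = 4, 2, 3): M = 1, -1, 0, mean 0.
Difference = -0.75 − 0 = -0.75.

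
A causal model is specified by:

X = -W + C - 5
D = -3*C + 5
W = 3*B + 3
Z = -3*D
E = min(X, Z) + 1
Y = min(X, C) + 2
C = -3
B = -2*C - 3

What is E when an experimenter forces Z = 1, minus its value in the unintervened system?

do(Z=1) replaces the equation Z = -3*D with the constant Z = 1.
B = -2*C - 3  [with C=-3]  = 3
W = 3*B + 3  [with B=3]  = 12
X = -W + C - 5  [with W=12, C=-3]  = -20
E = min(X, Z) + 1  [with X=-20, Z=1]  = -19
Without intervention: D = -3*C + 5  [with C=-3]  = 14; B = -2*C - 3  [with C=-3]  = 3; W = 3*B + 3  [with B=3]  = 12; Z = -3*D  [with D=14]  = -42; X = -W + C - 5  [with W=12, C=-3]  = -20; E = min(X, Z) + 1  [with X=-20, Z=-42]  = -41.
Change = -19 − (-41) = 22.

22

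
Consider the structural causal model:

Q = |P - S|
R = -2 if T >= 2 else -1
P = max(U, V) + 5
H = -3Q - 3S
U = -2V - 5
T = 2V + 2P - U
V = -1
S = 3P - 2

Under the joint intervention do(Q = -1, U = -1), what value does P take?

4

Under do(Q = -1, U = -1), each intervened variable's structural equation is replaced by its fixed value.
P = max(U, V) + 5  [with U=-1, V=-1]  = 4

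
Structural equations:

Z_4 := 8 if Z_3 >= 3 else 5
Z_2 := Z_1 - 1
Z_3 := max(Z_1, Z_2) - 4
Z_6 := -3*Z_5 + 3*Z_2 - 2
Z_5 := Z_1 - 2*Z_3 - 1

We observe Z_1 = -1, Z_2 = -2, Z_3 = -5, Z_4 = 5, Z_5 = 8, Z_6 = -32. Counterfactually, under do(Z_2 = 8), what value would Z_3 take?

4

The intervention breaks the incoming arrows to Z_2: Z_2 := Z_1 - 1 no longer applies, and Z_2 = 8.
Z_3 = max(Z_1, Z_2) - 4  [with Z_1=-1, Z_2=8]  = 4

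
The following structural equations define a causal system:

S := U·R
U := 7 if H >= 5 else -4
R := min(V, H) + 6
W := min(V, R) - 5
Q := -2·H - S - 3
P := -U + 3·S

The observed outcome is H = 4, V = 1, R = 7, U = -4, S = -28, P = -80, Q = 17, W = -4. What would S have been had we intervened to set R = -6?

24

do(R=-6) replaces the equation R := min(V, H) + 6 with the constant R = -6.
U = 7 if H >= 5 else -4  [with H=4]  = -4
S = U·R  [with U=-4, R=-6]  = 24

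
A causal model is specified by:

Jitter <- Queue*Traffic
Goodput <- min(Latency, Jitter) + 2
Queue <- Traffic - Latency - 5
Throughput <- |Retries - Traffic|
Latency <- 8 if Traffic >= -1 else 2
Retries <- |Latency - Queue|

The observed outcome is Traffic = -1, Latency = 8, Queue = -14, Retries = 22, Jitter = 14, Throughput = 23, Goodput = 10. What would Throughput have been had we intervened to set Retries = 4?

Under do(Retries=4), the mechanism Retries <- |Latency - Queue| is discarded; Retries is fixed at 4.
Throughput = |Retries - Traffic|  [with Retries=4, Traffic=-1]  = 5

5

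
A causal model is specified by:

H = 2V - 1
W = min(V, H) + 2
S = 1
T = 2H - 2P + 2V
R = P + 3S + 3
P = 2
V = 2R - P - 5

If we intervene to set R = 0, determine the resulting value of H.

-15

do(R=0) replaces the equation R = P + 3S + 3 with the constant R = 0.
V = 2R - P - 5  [with R=0, P=2]  = -7
H = 2V - 1  [with V=-7]  = -15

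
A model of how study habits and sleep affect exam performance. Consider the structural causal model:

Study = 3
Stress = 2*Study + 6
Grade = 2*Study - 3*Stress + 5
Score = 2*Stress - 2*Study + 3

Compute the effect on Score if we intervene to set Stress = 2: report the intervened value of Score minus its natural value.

-20

The intervention breaks the incoming arrows to Stress: Stress = 2*Study + 6 no longer applies, and Stress = 2.
Score = 2*Stress - 2*Study + 3  [with Stress=2, Study=3]  = 1
Without intervention: Stress = 2*Study + 6  [with Study=3]  = 12; Score = 2*Stress - 2*Study + 3  [with Stress=12, Study=3]  = 21.
Change = 1 − 21 = -20.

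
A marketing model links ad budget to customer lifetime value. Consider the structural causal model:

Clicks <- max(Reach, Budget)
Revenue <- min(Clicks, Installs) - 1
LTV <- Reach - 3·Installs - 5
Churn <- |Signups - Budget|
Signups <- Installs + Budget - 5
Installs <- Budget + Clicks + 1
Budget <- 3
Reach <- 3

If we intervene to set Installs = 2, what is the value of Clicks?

Under do(Installs=2), the mechanism Installs <- Budget + Clicks + 1 is discarded; Installs is fixed at 2.
Since Clicks is not a descendant of the intervened variable, it is unaffected.
Clicks = max(Reach, Budget)  [with Reach=3, Budget=3]  = 3

3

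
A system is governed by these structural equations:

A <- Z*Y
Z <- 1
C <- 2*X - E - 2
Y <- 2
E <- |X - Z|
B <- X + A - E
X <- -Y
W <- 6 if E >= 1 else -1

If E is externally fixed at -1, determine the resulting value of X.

Under do(E=-1), the mechanism E <- |X - Z| is discarded; E is fixed at -1.
Since X is not a descendant of the intervened variable, it is unaffected.
X = -Y  [with Y=2]  = -2

-2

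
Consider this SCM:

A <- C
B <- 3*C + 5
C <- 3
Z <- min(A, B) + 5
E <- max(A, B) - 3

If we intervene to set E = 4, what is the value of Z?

Intervening sets E = 4 and removes its equation (E <- max(A, B) - 3).
No directed path runs from E to Z, so Z keeps its natural value.
B = 3*C + 5  [with C=3]  = 14
A = C  [with C=3]  = 3
Z = min(A, B) + 5  [with A=3, B=14]  = 8

8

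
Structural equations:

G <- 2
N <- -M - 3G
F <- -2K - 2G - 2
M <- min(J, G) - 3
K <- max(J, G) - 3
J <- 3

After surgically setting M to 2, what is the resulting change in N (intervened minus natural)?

-3

Intervening sets M = 2 and removes its equation (M <- min(J, G) - 3).
N = -M - 3G  [with M=2, G=2]  = -8
Without intervention: M = min(J, G) - 3  [with J=3, G=2]  = -1; N = -M - 3G  [with M=-1, G=2]  = -5.
Change = -8 − (-5) = -3.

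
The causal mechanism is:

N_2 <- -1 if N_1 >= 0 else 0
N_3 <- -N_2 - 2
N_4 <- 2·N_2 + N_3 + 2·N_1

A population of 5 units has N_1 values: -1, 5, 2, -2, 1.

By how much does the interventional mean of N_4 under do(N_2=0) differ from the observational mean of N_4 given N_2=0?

5

The intervention sets N_2=0 in all 5 units regardless of N_1. Recomputing N_4 per unit gives -4, 8, 2, -6, 0; average 0.
Conditioning on N_2=0 selects the 2 unit(s) with N_1 ∈ {-1, -2}. Their N_4 values: -4, -6. Mean = -5.
Difference = 0 − (-5) = 5.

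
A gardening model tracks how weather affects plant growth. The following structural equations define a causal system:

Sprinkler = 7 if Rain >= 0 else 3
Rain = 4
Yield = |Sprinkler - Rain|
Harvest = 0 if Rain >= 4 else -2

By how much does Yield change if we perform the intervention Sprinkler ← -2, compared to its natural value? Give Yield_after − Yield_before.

The intervention breaks the incoming arrows to Sprinkler: Sprinkler = 7 if Rain >= 0 else 3 no longer applies, and Sprinkler = -2.
Yield = |Sprinkler - Rain|  [with Sprinkler=-2, Rain=4]  = 6
Without intervention: Sprinkler = 7 if Rain >= 0 else 3  [with Rain=4]  = 7; Yield = |Sprinkler - Rain|  [with Sprinkler=7, Rain=4]  = 3.
Change = 6 − 3 = 3.

3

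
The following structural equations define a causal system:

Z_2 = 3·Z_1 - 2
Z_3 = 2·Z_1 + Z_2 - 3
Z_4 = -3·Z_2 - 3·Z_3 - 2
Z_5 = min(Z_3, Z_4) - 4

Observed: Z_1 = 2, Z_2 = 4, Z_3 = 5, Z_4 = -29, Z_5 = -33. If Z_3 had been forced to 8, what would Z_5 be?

do(Z_3=8) replaces the equation Z_3 = 2·Z_1 + Z_2 - 3 with the constant Z_3 = 8.
Z_2 = 3·Z_1 - 2  [with Z_1=2]  = 4
Z_4 = -3·Z_2 - 3·Z_3 - 2  [with Z_2=4, Z_3=8]  = -38
Z_5 = min(Z_3, Z_4) - 4  [with Z_3=8, Z_4=-38]  = -42

-42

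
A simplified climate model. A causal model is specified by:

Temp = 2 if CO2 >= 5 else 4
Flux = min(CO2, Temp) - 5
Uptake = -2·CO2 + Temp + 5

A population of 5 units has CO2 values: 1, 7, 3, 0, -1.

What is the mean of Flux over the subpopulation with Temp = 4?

-4.25

Observing Temp=4 restricts to units where Temp's equation naturally yields 4: CO2 ∈ {1, 3, 0, -1}. In that subpopulation Flux = -4, -2, -5, -6, mean -4.25.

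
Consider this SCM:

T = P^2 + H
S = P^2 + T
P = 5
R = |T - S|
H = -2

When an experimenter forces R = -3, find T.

do(R=-3) replaces the equation R = |T - S| with the constant R = -3.
T is not downstream of the intervention, so its value is determined by the original equations.
T = P^2 + H  [with P=5, H=-2]  = 23

23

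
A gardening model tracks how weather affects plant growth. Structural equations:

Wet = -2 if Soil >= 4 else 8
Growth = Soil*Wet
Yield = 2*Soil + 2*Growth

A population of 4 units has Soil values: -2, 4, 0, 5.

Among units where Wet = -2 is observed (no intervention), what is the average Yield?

Observing Wet=-2 restricts to units where Wet's equation naturally yields -2: Soil ∈ {4, 5}. In that subpopulation Yield = -8, -10, mean -9.

-9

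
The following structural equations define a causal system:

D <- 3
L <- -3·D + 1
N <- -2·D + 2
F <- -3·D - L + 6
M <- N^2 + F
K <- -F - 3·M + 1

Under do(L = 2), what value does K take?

Under do(L=2), the mechanism L <- -3·D + 1 is discarded; L is fixed at 2.
N = -2·D + 2  [with D=3]  = -4
F = -3·D - L + 6  [with D=3, L=2]  = -5
M = N^2 + F  [with N=-4, F=-5]  = 11
K = -F - 3·M + 1  [with F=-5, M=11]  = -27

-27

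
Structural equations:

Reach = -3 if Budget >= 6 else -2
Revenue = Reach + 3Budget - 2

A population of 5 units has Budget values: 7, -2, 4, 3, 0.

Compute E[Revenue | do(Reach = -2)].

3.2

The intervention sets Reach=-2 in all 5 units regardless of Budget. Recomputing Revenue per unit gives 17, -10, 8, 5, -4; average 3.2.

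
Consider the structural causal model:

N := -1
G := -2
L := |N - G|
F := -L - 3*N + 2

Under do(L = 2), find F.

3

The intervention breaks the incoming arrows to L: L := |N - G| no longer applies, and L = 2.
F = -L - 3*N + 2  [with L=2, N=-1]  = 3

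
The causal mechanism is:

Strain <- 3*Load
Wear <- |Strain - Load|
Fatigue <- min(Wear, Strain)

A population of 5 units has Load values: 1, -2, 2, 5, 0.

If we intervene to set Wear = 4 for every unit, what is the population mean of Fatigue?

1

The intervention sets Wear=4 in all 5 units regardless of Load. Recomputing Fatigue per unit gives 3, -6, 4, 4, 0; average 1.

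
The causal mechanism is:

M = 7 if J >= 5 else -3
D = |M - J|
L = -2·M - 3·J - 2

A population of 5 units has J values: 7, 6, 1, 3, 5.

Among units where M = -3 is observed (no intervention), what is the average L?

-2

Conditioning on M=-3 selects the 2 unit(s) with J ∈ {1, 3}. Their L values: 1, -5. Mean = -2.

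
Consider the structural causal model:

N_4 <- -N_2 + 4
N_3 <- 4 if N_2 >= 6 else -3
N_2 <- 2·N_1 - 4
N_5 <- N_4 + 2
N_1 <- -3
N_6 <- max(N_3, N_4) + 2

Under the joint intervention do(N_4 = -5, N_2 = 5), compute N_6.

The joint intervention fixes N_4 = -5, N_2 = 5, removing each variable's own equation.
N_3 = 4 if N_2 >= 6 else -3  [with N_2=5]  = -3
N_6 = max(N_3, N_4) + 2  [with N_3=-3, N_4=-5]  = -1

-1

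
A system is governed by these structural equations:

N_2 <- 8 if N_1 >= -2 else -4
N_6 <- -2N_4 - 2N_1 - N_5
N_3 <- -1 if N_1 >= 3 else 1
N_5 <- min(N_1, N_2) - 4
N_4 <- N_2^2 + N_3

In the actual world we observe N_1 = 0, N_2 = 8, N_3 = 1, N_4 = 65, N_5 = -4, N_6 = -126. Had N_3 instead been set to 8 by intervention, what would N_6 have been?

-140

The intervention breaks the incoming arrows to N_3: N_3 <- -1 if N_1 >= 3 else 1 no longer applies, and N_3 = 8.
N_2 = 8 if N_1 >= -2 else -4  [with N_1=0]  = 8
N_4 = N_2^2 + N_3  [with N_2=8, N_3=8]  = 72
N_5 = min(N_1, N_2) - 4  [with N_1=0, N_2=8]  = -4
N_6 = -2N_4 - 2N_1 - N_5  [with N_4=72, N_1=0, N_5=-4]  = -140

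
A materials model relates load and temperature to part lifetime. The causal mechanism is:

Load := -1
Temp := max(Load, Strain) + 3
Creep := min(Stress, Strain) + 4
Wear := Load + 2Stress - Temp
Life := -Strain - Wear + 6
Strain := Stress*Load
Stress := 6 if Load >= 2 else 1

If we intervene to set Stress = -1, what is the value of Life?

Under do(Stress=-1), the mechanism Stress := 6 if Load >= 2 else 1 is discarded; Stress is fixed at -1.
Strain = Stress*Load  [with Stress=-1, Load=-1]  = 1
Temp = max(Load, Strain) + 3  [with Load=-1, Strain=1]  = 4
Wear = Load + 2Stress - Temp  [with Load=-1, Stress=-1, Temp=4]  = -7
Life = -Strain - Wear + 6  [with Strain=1, Wear=-7]  = 12

12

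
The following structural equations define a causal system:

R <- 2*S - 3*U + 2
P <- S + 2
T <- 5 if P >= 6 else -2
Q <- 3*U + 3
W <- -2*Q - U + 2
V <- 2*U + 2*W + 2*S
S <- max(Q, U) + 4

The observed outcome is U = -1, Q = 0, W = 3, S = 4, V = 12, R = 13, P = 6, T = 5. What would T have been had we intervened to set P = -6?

-2

do(P=-6) replaces the equation P <- S + 2 with the constant P = -6.
T = 5 if P >= 6 else -2  [with P=-6]  = -2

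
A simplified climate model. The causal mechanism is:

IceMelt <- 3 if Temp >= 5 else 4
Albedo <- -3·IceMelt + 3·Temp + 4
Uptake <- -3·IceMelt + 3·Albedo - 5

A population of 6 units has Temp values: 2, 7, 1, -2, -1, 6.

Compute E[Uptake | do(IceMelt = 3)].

-9.5

The intervention sets IceMelt=3 in all 6 units regardless of Temp. Recomputing Uptake per unit gives -11, 34, -20, -47, -38, 25; average -9.5.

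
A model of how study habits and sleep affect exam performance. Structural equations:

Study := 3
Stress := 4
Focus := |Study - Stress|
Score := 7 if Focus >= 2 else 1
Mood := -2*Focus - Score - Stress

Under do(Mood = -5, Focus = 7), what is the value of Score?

7

Under do(Mood = -5, Focus = 7), each intervened variable's structural equation is replaced by its fixed value.
Score = 7 if Focus >= 2 else 1  [with Focus=7]  = 7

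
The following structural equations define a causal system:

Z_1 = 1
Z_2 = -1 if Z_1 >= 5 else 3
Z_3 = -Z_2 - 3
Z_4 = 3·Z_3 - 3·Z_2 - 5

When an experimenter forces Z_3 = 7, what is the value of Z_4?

7

The intervention breaks the incoming arrows to Z_3: Z_3 = -Z_2 - 3 no longer applies, and Z_3 = 7.
Z_2 = -1 if Z_1 >= 5 else 3  [with Z_1=1]  = 3
Z_4 = 3·Z_3 - 3·Z_2 - 5  [with Z_3=7, Z_2=3]  = 7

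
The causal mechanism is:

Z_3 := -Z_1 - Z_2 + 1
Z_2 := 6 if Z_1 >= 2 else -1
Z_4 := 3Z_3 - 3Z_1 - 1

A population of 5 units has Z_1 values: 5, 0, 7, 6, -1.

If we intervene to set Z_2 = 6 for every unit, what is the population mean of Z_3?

do(Z_2=6) breaks Z_2's dependence on Z_1. With Z_2=6 fixed, Z_3 across the units is -10, -5, -12, -11, -4, mean -8.4.

-8.4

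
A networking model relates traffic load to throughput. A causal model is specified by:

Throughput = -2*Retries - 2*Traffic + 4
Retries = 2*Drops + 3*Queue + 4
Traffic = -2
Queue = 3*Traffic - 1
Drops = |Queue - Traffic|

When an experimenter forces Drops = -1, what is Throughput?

46

do(Drops=-1) replaces the equation Drops = |Queue - Traffic| with the constant Drops = -1.
Queue = 3*Traffic - 1  [with Traffic=-2]  = -7
Retries = 2*Drops + 3*Queue + 4  [with Drops=-1, Queue=-7]  = -19
Throughput = -2*Retries - 2*Traffic + 4  [with Retries=-19, Traffic=-2]  = 46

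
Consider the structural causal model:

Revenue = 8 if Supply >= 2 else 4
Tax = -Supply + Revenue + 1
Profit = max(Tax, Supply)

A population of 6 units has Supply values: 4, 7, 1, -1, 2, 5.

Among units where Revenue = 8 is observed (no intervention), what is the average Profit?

6

E[Profit|Revenue=8] averages over only the 4 units with Revenue=8 (Supply = 4, 7, 2, 5): Profit = 5, 7, 7, 5, mean 6.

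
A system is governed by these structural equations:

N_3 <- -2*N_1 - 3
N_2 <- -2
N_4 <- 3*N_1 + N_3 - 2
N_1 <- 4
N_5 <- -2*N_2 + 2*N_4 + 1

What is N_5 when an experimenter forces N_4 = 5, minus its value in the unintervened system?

12

Intervening sets N_4 = 5 and removes its equation (N_4 <- 3*N_1 + N_3 - 2).
N_5 = -2*N_2 + 2*N_4 + 1  [with N_2=-2, N_4=5]  = 15
Without intervention: N_3 = -2*N_1 - 3  [with N_1=4]  = -11; N_4 = 3*N_1 + N_3 - 2  [with N_1=4, N_3=-11]  = -1; N_5 = -2*N_2 + 2*N_4 + 1  [with N_2=-2, N_4=-1]  = 3.
Change = 15 − 3 = 12.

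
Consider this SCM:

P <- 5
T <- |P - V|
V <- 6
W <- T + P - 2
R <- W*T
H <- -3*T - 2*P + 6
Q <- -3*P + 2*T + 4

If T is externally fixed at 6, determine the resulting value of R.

54

do(T=6) replaces the equation T <- |P - V| with the constant T = 6.
W = T + P - 2  [with T=6, P=5]  = 9
R = W*T  [with W=9, T=6]  = 54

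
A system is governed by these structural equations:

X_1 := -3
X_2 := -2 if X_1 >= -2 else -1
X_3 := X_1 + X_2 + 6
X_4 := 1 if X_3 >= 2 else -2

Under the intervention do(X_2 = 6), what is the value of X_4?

1

Under do(X_2=6), the mechanism X_2 := -2 if X_1 >= -2 else -1 is discarded; X_2 is fixed at 6.
X_3 = X_1 + X_2 + 6  [with X_1=-3, X_2=6]  = 9
X_4 = 1 if X_3 >= 2 else -2  [with X_3=9]  = 1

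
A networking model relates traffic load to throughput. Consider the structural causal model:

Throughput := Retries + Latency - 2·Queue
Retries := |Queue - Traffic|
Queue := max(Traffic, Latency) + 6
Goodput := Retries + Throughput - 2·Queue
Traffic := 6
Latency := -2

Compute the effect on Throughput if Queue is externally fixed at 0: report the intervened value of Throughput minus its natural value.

do(Queue=0) replaces the equation Queue := max(Traffic, Latency) + 6 with the constant Queue = 0.
Retries = |Queue - Traffic|  [with Queue=0, Traffic=6]  = 6
Throughput = Retries + Latency - 2·Queue  [with Retries=6, Latency=-2, Queue=0]  = 4
Without intervention: Queue = max(Traffic, Latency) + 6  [with Traffic=6, Latency=-2]  = 12; Retries = |Queue - Traffic|  [with Queue=12, Traffic=6]  = 6; Throughput = Retries + Latency - 2·Queue  [with Retries=6, Latency=-2, Queue=12]  = -20.
Change = 4 − (-20) = 24.

24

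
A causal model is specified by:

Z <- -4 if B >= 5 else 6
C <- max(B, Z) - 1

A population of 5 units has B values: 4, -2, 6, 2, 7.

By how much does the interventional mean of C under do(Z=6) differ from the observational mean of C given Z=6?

The intervention sets Z=6 in all 5 units regardless of B. Recomputing C per unit gives 5, 5, 5, 5, 6; average 5.2.
Conditioning on Z=6 selects the 3 unit(s) with B ∈ {4, -2, 2}. Their C values: 5, 5, 5. Mean = 5.
Difference = 5.2 − 5 = 0.2.

0.2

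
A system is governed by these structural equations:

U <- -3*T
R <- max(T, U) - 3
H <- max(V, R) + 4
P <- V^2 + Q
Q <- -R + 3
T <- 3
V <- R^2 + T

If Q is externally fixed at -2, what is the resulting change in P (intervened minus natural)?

-5

The intervention breaks the incoming arrows to Q: Q <- -R + 3 no longer applies, and Q = -2.
U = -3*T  [with T=3]  = -9
R = max(T, U) - 3  [with T=3, U=-9]  = 0
V = R^2 + T  [with R=0, T=3]  = 3
P = V^2 + Q  [with V=3, Q=-2]  = 7
Without intervention: U = -3*T  [with T=3]  = -9; R = max(T, U) - 3  [with T=3, U=-9]  = 0; Q = -R + 3  [with R=0]  = 3; V = R^2 + T  [with R=0, T=3]  = 3; P = V^2 + Q  [with V=3, Q=3]  = 12.
Change = 7 − 12 = -5.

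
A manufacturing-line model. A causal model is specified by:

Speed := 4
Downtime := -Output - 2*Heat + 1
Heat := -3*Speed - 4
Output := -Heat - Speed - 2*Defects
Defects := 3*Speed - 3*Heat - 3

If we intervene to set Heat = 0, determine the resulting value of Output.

-22

Under do(Heat=0), the mechanism Heat := -3*Speed - 4 is discarded; Heat is fixed at 0.
Defects = 3*Speed - 3*Heat - 3  [with Speed=4, Heat=0]  = 9
Output = -Heat - Speed - 2*Defects  [with Heat=0, Speed=4, Defects=9]  = -22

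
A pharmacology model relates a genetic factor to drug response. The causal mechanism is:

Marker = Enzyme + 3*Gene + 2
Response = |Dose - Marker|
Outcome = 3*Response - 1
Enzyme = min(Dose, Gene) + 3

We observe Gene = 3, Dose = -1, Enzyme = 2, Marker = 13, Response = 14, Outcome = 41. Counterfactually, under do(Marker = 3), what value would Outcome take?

11

Under do(Marker=3), the mechanism Marker = Enzyme + 3*Gene + 2 is discarded; Marker is fixed at 3.
Response = |Dose - Marker|  [with Dose=-1, Marker=3]  = 4
Outcome = 3*Response - 1  [with Response=4]  = 11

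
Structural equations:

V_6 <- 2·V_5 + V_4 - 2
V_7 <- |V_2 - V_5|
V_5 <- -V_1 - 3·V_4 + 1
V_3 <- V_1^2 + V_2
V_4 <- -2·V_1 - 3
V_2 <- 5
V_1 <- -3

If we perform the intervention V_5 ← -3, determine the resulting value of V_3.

14

do(V_5=-3) replaces the equation V_5 <- -V_1 - 3·V_4 + 1 with the constant V_5 = -3.
V_3 is not downstream of the intervention, so its value is determined by the original equations.
V_3 = V_1^2 + V_2  [with V_1=-3, V_2=5]  = 14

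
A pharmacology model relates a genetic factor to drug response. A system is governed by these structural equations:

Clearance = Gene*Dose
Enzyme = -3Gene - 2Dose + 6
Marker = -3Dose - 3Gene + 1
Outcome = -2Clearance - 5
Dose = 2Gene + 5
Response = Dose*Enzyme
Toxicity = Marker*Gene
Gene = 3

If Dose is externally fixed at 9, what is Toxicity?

Under do(Dose=9), the mechanism Dose = 2Gene + 5 is discarded; Dose is fixed at 9.
Marker = -3Dose - 3Gene + 1  [with Dose=9, Gene=3]  = -35
Toxicity = Marker*Gene  [with Marker=-35, Gene=3]  = -105

-105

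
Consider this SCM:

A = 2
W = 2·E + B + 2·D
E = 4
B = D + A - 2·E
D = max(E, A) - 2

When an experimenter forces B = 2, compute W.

14

Intervening sets B = 2 and removes its equation (B = D + A - 2·E).
D = max(E, A) - 2  [with E=4, A=2]  = 2
W = 2·E + B + 2·D  [with E=4, B=2, D=2]  = 14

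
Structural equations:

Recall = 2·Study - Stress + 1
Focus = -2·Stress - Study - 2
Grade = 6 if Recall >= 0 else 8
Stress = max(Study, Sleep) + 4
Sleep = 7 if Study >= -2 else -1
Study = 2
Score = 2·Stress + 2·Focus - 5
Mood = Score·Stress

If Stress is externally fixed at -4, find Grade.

6

The intervention breaks the incoming arrows to Stress: Stress = max(Study, Sleep) + 4 no longer applies, and Stress = -4.
Recall = 2·Study - Stress + 1  [with Study=2, Stress=-4]  = 9
Grade = 6 if Recall >= 0 else 8  [with Recall=9]  = 6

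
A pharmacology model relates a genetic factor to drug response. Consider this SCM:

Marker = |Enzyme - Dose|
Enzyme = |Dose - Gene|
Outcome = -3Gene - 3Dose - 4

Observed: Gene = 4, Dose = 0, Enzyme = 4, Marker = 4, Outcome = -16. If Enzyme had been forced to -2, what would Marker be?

The intervention breaks the incoming arrows to Enzyme: Enzyme = |Dose - Gene| no longer applies, and Enzyme = -2.
Marker = |Enzyme - Dose|  [with Enzyme=-2, Dose=0]  = 2

2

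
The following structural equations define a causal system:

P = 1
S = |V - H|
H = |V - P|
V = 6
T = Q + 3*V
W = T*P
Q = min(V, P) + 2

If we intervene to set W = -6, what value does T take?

21

Intervening sets W = -6 and removes its equation (W = T*P).
Since T is not a descendant of the intervened variable, it is unaffected.
Q = min(V, P) + 2  [with V=6, P=1]  = 3
T = Q + 3*V  [with Q=3, V=6]  = 21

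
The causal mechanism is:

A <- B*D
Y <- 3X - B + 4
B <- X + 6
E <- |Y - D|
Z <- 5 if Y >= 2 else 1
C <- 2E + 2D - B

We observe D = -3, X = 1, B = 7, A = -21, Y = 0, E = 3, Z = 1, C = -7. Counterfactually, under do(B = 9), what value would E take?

1

The intervention breaks the incoming arrows to B: B <- X + 6 no longer applies, and B = 9.
Y = 3X - B + 4  [with X=1, B=9]  = -2
E = |Y - D|  [with Y=-2, D=-3]  = 1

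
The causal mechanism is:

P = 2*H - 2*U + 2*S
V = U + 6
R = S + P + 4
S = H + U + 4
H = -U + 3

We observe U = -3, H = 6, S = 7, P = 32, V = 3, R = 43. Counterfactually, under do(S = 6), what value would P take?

The intervention breaks the incoming arrows to S: S = H + U + 4 no longer applies, and S = 6.
H = -U + 3  [with U=-3]  = 6
P = 2*H - 2*U + 2*S  [with H=6, U=-3, S=6]  = 30

30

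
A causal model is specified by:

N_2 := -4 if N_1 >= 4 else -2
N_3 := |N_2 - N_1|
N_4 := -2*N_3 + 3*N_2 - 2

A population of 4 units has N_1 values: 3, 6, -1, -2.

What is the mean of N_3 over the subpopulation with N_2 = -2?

E[N_3|N_2=-2] averages over only the 3 units with N_2=-2 (N_1 = 3, -1, -2): N_3 = 5, 1, 0, mean 2.

2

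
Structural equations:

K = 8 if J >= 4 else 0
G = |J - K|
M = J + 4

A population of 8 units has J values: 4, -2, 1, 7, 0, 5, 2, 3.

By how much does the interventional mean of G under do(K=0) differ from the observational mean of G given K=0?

1.4

Every unit gets K=0 under the intervention. G values become 4, 2, 1, 7, 0, 5, 2, 3; E[G|do(K=0)] = 3.
Conditioning on K=0 selects the 5 unit(s) with J ∈ {-2, 1, 0, 2, 3}. Their G values: 2, 1, 0, 2, 3. Mean = 1.6.
Difference = 3 − 1.6 = 1.4.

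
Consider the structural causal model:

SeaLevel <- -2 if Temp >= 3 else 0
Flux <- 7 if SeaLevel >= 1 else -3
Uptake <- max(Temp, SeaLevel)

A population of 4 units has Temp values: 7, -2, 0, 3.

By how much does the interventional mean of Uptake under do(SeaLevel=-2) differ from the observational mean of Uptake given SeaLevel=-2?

The intervention sets SeaLevel=-2 in all 4 units regardless of Temp. Recomputing Uptake per unit gives 7, -2, 0, 3; average 2.
Conditioning on SeaLevel=-2 selects the 2 unit(s) with Temp ∈ {7, 3}. Their Uptake values: 7, 3. Mean = 5.
Difference = 2 − 5 = -3.

-3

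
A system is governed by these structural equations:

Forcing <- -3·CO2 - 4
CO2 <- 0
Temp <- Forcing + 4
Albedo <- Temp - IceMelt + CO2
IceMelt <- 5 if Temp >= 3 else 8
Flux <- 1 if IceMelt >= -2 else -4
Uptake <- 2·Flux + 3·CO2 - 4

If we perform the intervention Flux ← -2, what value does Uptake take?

-8

Intervening sets Flux = -2 and removes its equation (Flux <- 1 if IceMelt >= -2 else -4).
Uptake = 2·Flux + 3·CO2 - 4  [with Flux=-2, CO2=0]  = -8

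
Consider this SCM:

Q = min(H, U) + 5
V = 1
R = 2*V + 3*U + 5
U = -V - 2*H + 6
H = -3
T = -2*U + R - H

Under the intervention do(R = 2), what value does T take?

-17

The intervention breaks the incoming arrows to R: R = 2*V + 3*U + 5 no longer applies, and R = 2.
U = -V - 2*H + 6  [with V=1, H=-3]  = 11
T = -2*U + R - H  [with U=11, R=2, H=-3]  = -17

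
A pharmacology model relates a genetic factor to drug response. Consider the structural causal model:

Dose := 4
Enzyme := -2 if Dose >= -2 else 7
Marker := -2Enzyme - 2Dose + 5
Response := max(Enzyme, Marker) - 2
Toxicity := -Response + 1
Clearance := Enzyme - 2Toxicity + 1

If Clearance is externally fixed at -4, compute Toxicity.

do(Clearance=-4) replaces the equation Clearance := Enzyme - 2Toxicity + 1 with the constant Clearance = -4.
Since Toxicity is not a descendant of the intervened variable, it is unaffected.
Enzyme = -2 if Dose >= -2 else 7  [with Dose=4]  = -2
Marker = -2Enzyme - 2Dose + 5  [with Enzyme=-2, Dose=4]  = 1
Response = max(Enzyme, Marker) - 2  [with Enzyme=-2, Marker=1]  = -1
Toxicity = -Response + 1  [with Response=-1]  = 2

2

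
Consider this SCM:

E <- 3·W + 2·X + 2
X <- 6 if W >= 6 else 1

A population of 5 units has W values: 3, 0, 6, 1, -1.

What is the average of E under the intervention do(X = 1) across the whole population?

do(X=1) breaks X's dependence on W. With X=1 fixed, E across the units is 13, 4, 22, 7, 1, mean 9.4.

9.4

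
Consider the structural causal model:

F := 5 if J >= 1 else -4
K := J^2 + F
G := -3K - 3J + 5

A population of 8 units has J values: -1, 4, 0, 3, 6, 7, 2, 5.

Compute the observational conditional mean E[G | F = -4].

17

Observing F=-4 restricts to units where F's equation naturally yields -4: J ∈ {-1, 0}. In that subpopulation G = 17, 17, mean 17.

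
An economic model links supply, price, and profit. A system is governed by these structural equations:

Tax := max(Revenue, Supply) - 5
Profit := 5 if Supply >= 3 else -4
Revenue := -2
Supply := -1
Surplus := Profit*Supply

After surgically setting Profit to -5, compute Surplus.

5

Intervening sets Profit = -5 and removes its equation (Profit := 5 if Supply >= 3 else -4).
Surplus = Profit*Supply  [with Profit=-5, Supply=-1]  = 5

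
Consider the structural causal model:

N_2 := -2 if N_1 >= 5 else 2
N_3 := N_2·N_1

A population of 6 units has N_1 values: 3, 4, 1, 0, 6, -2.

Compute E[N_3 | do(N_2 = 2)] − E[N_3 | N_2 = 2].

do(N_2=2) breaks N_2's dependence on N_1. With N_2=2 fixed, N_3 across the units is 6, 8, 2, 0, 12, -4, mean 4.
Observing N_2=2 restricts to units where N_2's equation naturally yields 2: N_1 ∈ {3, 4, 1, 0, -2}. In that subpopulation N_3 = 6, 8, 2, 0, -4, mean 2.4.
Difference = 4 − 2.4 = 1.6.

1.6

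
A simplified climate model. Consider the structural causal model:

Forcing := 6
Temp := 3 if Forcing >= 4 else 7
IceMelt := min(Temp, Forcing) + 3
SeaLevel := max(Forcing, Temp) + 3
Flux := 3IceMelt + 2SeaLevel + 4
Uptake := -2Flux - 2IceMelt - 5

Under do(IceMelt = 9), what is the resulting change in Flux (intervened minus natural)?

9

do(IceMelt=9) replaces the equation IceMelt := min(Temp, Forcing) + 3 with the constant IceMelt = 9.
Temp = 3 if Forcing >= 4 else 7  [with Forcing=6]  = 3
SeaLevel = max(Forcing, Temp) + 3  [with Forcing=6, Temp=3]  = 9
Flux = 3IceMelt + 2SeaLevel + 4  [with IceMelt=9, SeaLevel=9]  = 49
Without intervention: Temp = 3 if Forcing >= 4 else 7  [with Forcing=6]  = 3; IceMelt = min(Temp, Forcing) + 3  [with Temp=3, Forcing=6]  = 6; SeaLevel = max(Forcing, Temp) + 3  [with Forcing=6, Temp=3]  = 9; Flux = 3IceMelt + 2SeaLevel + 4  [with IceMelt=6, SeaLevel=9]  = 40.
Change = 49 − 40 = 9.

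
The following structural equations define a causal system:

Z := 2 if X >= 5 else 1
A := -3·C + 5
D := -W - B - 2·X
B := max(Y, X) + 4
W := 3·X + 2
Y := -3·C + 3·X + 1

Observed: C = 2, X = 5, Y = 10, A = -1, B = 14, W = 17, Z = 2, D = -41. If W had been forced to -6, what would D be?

Intervening sets W = -6 and removes its equation (W := 3·X + 2).
Y = -3·C + 3·X + 1  [with C=2, X=5]  = 10
B = max(Y, X) + 4  [with Y=10, X=5]  = 14
D = -W - B - 2·X  [with W=-6, B=14, X=5]  = -18

-18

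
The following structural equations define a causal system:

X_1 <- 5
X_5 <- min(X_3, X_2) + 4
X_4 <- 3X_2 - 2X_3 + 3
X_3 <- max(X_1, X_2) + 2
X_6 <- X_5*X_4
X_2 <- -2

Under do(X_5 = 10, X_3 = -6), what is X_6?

The joint intervention fixes X_5 = 10, X_3 = -6, removing each variable's own equation.
X_4 = 3X_2 - 2X_3 + 3  [with X_2=-2, X_3=-6]  = 9
X_6 = X_5*X_4  [with X_5=10, X_4=9]  = 90

90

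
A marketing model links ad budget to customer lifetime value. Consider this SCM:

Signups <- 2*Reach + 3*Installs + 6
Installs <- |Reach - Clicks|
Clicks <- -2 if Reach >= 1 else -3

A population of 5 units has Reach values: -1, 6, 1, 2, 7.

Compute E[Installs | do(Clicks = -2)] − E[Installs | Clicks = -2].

-1

Under do(Clicks=-2), Clicks's equation is replaced by Clicks=-2 for every unit. Per-unit Installs: 1, 8, 3, 4, 9. Mean = 5.
Conditioning on Clicks=-2 selects the 4 unit(s) with Reach ∈ {6, 1, 2, 7}. Their Installs values: 8, 3, 4, 9. Mean = 6.
Difference = 5 − 6 = -1.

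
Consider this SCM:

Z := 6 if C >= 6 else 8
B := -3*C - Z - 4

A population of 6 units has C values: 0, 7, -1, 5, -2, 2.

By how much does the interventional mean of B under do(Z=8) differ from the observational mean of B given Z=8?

-3.1

Every unit gets Z=8 under the intervention. B values become -12, -33, -9, -27, -6, -18; E[B|do(Z=8)] = -17.5.
E[B|Z=8] averages over only the 5 units with Z=8 (C = 0, -1, 5, -2, 2): B = -12, -9, -27, -6, -18, mean -14.4.
Difference = -17.5 − (-14.4) = -3.1.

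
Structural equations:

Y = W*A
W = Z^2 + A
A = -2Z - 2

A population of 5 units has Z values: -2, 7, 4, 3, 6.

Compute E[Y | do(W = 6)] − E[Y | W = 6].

Under do(W=6), W's equation is replaced by W=6 for every unit. Per-unit Y: 12, -96, -60, -48, -84. Mean = -55.2.
E[Y|W=6] averages over only the 2 units with W=6 (Z = -2, 4): Y = 12, -60, mean -24.
Difference = -55.2 − (-24) = -31.2.

-31.2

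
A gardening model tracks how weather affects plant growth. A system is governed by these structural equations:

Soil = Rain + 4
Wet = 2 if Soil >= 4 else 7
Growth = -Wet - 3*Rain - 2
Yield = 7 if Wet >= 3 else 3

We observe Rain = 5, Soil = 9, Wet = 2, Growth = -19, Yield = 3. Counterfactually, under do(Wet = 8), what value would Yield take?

7

do(Wet=8) replaces the equation Wet = 2 if Soil >= 4 else 7 with the constant Wet = 8.
Yield = 7 if Wet >= 3 else 3  [with Wet=8]  = 7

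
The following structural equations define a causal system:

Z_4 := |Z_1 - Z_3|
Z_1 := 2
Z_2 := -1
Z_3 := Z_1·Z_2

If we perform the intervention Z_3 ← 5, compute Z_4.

3

The intervention breaks the incoming arrows to Z_3: Z_3 := Z_1·Z_2 no longer applies, and Z_3 = 5.
Z_4 = |Z_1 - Z_3|  [with Z_1=2, Z_3=5]  = 3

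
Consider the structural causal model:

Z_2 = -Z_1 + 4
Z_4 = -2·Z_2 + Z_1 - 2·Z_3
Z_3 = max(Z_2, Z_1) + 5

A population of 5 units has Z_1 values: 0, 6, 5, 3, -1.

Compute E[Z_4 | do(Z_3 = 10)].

do(Z_3=10) breaks Z_3's dependence on Z_1. With Z_3=10 fixed, Z_4 across the units is -28, -10, -13, -19, -31, mean -20.2.

-20.2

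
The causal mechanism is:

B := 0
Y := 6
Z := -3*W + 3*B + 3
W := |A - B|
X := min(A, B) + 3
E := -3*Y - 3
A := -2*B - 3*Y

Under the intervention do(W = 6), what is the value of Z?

-15

Intervening sets W = 6 and removes its equation (W := |A - B|).
Z = -3*W + 3*B + 3  [with W=6, B=0]  = -15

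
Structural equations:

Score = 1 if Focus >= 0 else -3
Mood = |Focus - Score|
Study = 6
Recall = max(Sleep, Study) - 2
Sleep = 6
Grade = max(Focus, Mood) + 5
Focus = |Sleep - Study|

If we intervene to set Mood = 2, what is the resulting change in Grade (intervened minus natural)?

Under do(Mood=2), the mechanism Mood = |Focus - Score| is discarded; Mood is fixed at 2.
Focus = |Sleep - Study|  [with Sleep=6, Study=6]  = 0
Grade = max(Focus, Mood) + 5  [with Focus=0, Mood=2]  = 7
Without intervention: Focus = |Sleep - Study|  [with Sleep=6, Study=6]  = 0; Score = 1 if Focus >= 0 else -3  [with Focus=0]  = 1; Mood = |Focus - Score|  [with Focus=0, Score=1]  = 1; Grade = max(Focus, Mood) + 5  [with Focus=0, Mood=1]  = 6.
Change = 7 − 6 = 1.

1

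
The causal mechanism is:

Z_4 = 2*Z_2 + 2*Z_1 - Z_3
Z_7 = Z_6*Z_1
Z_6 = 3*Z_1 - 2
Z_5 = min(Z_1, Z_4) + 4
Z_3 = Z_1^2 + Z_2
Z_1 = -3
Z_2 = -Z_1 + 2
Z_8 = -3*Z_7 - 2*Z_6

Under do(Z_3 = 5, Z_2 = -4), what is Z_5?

Setting Z_3 = 5, Z_2 = -4 by intervention discards those variables' equations.
Z_4 = 2*Z_2 + 2*Z_1 - Z_3  [with Z_2=-4, Z_1=-3, Z_3=5]  = -19
Z_5 = min(Z_1, Z_4) + 4  [with Z_1=-3, Z_4=-19]  = -15

-15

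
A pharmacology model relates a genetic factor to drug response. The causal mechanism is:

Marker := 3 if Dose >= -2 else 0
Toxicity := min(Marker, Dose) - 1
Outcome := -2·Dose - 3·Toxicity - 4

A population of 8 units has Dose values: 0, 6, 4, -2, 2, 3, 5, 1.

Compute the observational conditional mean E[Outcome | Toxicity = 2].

Observing Toxicity=2 restricts to units where Toxicity's equation naturally yields 2: Dose ∈ {6, 4, 3, 5}. In that subpopulation Outcome = -22, -18, -16, -20, mean -19.

-19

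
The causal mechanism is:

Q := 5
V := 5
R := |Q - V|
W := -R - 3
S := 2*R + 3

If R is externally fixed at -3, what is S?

do(R=-3) replaces the equation R := |Q - V| with the constant R = -3.
S = 2*R + 3  [with R=-3]  = -3

-3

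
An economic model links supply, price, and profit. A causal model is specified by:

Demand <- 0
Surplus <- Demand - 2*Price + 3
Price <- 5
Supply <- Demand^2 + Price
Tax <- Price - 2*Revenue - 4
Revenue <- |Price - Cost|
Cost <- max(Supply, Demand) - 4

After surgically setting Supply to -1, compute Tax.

-17

The intervention breaks the incoming arrows to Supply: Supply <- Demand^2 + Price no longer applies, and Supply = -1.
Cost = max(Supply, Demand) - 4  [with Supply=-1, Demand=0]  = -4
Revenue = |Price - Cost|  [with Price=5, Cost=-4]  = 9
Tax = Price - 2*Revenue - 4  [with Price=5, Revenue=9]  = -17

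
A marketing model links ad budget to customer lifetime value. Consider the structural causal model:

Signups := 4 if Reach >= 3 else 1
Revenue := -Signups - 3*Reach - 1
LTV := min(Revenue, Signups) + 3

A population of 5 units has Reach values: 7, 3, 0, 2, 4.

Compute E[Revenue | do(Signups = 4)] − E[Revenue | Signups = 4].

4.4

do(Signups=4) breaks Signups's dependence on Reach. With Signups=4 fixed, Revenue across the units is -26, -14, -5, -11, -17, mean -14.6.
E[Revenue|Signups=4] averages over only the 3 units with Signups=4 (Reach = 7, 3, 4): Revenue = -26, -14, -17, mean -19.
Difference = -14.6 − (-19) = 4.4.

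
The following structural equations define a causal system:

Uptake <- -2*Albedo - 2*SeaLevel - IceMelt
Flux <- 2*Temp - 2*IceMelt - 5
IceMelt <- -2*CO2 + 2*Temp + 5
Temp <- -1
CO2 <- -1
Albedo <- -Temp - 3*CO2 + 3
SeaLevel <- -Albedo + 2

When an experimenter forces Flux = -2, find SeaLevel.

-5

do(Flux=-2) replaces the equation Flux <- 2*Temp - 2*IceMelt - 5 with the constant Flux = -2.
Since SeaLevel is not a descendant of the intervened variable, it is unaffected.
Albedo = -Temp - 3*CO2 + 3  [with Temp=-1, CO2=-1]  = 7
SeaLevel = -Albedo + 2  [with Albedo=7]  = -5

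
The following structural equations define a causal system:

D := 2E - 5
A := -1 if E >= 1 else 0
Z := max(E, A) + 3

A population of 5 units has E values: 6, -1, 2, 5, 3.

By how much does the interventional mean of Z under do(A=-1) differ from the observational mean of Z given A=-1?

Under do(A=-1), A's equation is replaced by A=-1 for every unit. Per-unit Z: 9, 2, 5, 8, 6. Mean = 6.
Observing A=-1 restricts to units where A's equation naturally yields -1: E ∈ {6, 2, 5, 3}. In that subpopulation Z = 9, 5, 8, 6, mean 7.
Difference = 6 − 7 = -1.

-1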